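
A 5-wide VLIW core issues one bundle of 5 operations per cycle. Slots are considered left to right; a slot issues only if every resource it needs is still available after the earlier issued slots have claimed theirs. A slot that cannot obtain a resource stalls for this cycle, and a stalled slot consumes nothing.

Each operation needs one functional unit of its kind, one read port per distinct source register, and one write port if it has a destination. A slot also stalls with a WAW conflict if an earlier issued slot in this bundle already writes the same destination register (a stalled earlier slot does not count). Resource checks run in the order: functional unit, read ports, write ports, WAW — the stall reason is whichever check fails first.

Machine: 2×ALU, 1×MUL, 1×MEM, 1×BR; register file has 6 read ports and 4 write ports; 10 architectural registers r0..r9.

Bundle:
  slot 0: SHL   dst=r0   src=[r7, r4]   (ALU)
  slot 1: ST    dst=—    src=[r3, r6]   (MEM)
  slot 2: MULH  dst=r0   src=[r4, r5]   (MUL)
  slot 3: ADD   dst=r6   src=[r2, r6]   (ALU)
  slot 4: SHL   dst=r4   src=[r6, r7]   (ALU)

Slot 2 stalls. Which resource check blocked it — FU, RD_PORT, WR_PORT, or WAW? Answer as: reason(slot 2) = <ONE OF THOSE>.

  0. ALU→r0 ⇒ go  {1A/1Mu/1Ld/1B | 4r 3w}
  1. MEM ⇒ go  {1A/1Mu/0Ld/1B | 2r 3w}
  2. MUL→r0 ⇒ no(WAW)  {1A/1Mu/0Ld/1B | 2r 3w}
  3. ALU→r6 ⇒ go  {0A/1Mu/0Ld/1B | 0r 2w}
  4. ALU→r4 ⇒ no(FU)  {0A/1Mu/0Ld/1B | 0r 2w}

reason(slot 2) = WAW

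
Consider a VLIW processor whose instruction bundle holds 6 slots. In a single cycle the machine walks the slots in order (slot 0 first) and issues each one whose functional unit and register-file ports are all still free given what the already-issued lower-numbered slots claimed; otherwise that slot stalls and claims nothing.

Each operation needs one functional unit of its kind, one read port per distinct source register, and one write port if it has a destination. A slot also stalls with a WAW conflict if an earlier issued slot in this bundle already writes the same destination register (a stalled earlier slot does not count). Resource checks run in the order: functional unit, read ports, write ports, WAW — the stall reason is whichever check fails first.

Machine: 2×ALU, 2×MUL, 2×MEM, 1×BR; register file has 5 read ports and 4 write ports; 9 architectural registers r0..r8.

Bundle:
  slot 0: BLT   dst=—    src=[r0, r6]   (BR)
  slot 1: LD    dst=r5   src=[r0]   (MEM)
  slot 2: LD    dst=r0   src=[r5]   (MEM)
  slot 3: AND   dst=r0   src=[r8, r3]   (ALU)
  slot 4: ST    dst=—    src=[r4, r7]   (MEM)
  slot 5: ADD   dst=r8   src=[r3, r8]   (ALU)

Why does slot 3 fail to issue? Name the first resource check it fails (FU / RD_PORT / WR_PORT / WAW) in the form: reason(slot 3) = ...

[0] BR needs rd=2 wr=0: ok; after: ALU=2 MUL=2 MEM=2 BR=0, R=3, W=4
[1] MEM needs rd=1 wr=1: ok; after: ALU=2 MUL=2 MEM=1 BR=0, R=2, W=3
[2] MEM needs rd=1 wr=1: ok; after: ALU=2 MUL=2 MEM=0 BR=0, R=1, W=2
[3] ALU needs rd=2 wr=1: RD_PORT; after: ALU=2 MUL=2 MEM=0 BR=0, R=1, W=2
[4] MEM needs rd=2 wr=0: FU; after: ALU=2 MUL=2 MEM=0 BR=0, R=1, W=2
[5] ALU needs rd=2 wr=1: RD_PORT; after: ALU=2 MUL=2 MEM=0 BR=0, R=1, W=2

reason(slot 3) = RD_PORT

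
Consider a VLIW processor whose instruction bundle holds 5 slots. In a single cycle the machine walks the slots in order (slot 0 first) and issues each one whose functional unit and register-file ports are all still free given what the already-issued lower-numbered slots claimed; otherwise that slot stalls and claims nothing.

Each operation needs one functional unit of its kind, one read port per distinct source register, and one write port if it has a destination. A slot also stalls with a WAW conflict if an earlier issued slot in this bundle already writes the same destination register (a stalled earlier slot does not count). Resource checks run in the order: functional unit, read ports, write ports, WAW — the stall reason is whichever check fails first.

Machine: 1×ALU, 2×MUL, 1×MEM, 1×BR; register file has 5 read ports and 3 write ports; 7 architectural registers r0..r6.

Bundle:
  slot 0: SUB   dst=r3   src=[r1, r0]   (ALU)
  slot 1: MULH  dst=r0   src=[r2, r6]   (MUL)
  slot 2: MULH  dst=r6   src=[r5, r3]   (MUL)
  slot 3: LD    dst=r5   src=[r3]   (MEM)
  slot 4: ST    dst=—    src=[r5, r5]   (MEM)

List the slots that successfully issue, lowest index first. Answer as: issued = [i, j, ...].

  0. ALU→r3 ⇒ go  {0A/2Mu/1Ld/1B | 3r 2w}
  1. MUL→r0 ⇒ go  {0A/1Mu/1Ld/1B | 1r 1w}
  2. MUL→r6 ⇒ no(RD_PORT)  {0A/1Mu/1Ld/1B | 1r 1w}
  3. MEM→r5 ⇒ go  {0A/1Mu/0Ld/1B | 0r 0w}
  4. MEM ⇒ no(FU)  {0A/1Mu/0Ld/1B | 0r 0w}

issued = [0, 1, 3]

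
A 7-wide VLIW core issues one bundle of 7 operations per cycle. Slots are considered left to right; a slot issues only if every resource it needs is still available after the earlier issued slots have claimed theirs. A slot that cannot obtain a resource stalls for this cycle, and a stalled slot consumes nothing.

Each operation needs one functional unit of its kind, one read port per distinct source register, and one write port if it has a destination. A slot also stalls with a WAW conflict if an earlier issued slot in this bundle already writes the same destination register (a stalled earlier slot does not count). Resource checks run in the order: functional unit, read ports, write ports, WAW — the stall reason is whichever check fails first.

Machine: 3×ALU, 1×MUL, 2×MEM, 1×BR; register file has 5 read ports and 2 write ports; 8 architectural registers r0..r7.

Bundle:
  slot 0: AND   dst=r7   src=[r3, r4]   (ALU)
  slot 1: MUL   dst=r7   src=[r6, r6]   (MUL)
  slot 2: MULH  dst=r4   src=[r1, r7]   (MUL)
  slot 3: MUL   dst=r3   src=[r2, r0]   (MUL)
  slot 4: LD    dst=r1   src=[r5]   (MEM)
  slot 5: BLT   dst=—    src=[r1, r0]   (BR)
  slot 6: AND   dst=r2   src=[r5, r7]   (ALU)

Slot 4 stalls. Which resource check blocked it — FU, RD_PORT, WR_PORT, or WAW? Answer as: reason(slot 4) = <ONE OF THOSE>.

reason(slot 4) = WR_PORT

#0 ALU src=r3,r4 dispatched  <A:2 Mu:1 Ld:2 B:1 rd:3 wr:1>
#1 MUL src=r6,r6 held:WAW  <A:2 Mu:1 Ld:2 B:1 rd:3 wr:1>
#2 MUL src=r1,r7 dispatched  <A:2 Mu:0 Ld:2 B:1 rd:1 wr:0>
#3 MUL src=r2,r0 held:FU  <A:2 Mu:0 Ld:2 B:1 rd:1 wr:0>
#4 MEM src=r5 held:WR_PORT  <A:2 Mu:0 Ld:2 B:1 rd:1 wr:0>
#5 BR src=r1,r0 held:RD_PORT  <A:2 Mu:0 Ld:2 B:1 rd:1 wr:0>
#6 ALU src=r5,r7 held:RD_PORT  <A:2 Mu:0 Ld:2 B:1 rd:1 wr:0>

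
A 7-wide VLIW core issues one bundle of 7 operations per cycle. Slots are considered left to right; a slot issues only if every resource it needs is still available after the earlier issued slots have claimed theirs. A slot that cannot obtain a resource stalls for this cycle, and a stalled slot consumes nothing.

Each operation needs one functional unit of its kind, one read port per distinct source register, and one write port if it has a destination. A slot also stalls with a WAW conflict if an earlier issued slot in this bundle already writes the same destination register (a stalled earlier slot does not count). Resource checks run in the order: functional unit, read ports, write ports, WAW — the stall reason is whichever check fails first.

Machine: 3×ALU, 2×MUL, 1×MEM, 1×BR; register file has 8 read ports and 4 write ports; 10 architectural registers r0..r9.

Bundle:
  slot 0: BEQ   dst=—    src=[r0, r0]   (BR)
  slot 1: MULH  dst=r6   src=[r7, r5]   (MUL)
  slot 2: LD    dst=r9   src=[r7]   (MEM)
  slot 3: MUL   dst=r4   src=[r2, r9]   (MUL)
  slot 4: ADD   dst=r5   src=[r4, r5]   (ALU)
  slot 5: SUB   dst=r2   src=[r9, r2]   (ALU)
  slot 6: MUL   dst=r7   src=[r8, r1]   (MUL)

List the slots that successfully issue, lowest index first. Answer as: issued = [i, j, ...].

[0] BR needs rd=1 wr=0: ok; after: ALU=3 MUL=2 MEM=1 BR=0, R=7, W=4
[1] MUL needs rd=2 wr=1: ok; after: ALU=3 MUL=1 MEM=1 BR=0, R=5, W=3
[2] MEM needs rd=1 wr=1: ok; after: ALU=3 MUL=1 MEM=0 BR=0, R=4, W=2
[3] MUL needs rd=2 wr=1: ok; after: ALU=3 MUL=0 MEM=0 BR=0, R=2, W=1
[4] ALU needs rd=2 wr=1: ok; after: ALU=2 MUL=0 MEM=0 BR=0, R=0, W=0
[5] ALU needs rd=2 wr=1: RD_PORT; after: ALU=2 MUL=0 MEM=0 BR=0, R=0, W=0
[6] MUL needs rd=2 wr=1: FU; after: ALU=2 MUL=0 MEM=0 BR=0, R=0, W=0

issued = [0, 1, 2, 3, 4]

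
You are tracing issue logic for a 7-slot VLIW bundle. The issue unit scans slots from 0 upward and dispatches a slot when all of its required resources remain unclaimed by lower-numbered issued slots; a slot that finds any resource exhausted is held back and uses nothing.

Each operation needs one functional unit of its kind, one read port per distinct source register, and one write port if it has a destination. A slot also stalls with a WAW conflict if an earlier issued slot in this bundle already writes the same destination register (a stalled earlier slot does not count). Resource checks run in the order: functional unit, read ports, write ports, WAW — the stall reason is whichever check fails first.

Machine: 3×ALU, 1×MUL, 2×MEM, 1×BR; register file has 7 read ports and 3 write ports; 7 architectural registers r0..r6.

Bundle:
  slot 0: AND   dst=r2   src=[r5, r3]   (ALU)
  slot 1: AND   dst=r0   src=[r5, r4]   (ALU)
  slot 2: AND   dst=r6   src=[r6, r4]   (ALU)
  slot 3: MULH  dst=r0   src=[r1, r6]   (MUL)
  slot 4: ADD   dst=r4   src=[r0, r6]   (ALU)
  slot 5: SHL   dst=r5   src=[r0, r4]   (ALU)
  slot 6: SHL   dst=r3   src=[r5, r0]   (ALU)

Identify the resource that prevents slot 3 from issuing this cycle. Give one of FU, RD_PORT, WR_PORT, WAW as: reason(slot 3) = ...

(0) want 1×ALU +2rd +1wr — yes → AL2|MU1|ME2|BR1|rd5|wr2
(1) want 1×ALU +2rd +1wr — yes → AL1|MU1|ME2|BR1|rd3|wr1
(2) want 1×ALU +2rd +1wr — yes → AL0|MU1|ME2|BR1|rd1|wr0
(3) want 1×MUL +2rd +1wr — RD_PORT → AL0|MU1|ME2|BR1|rd1|wr0
(4) want 1×ALU +2rd +1wr — FU → AL0|MU1|ME2|BR1|rd1|wr0
(5) want 1×ALU +2rd +1wr — FU → AL0|MU1|ME2|BR1|rd1|wr0
(6) want 1×ALU +2rd +1wr — FU → AL0|MU1|ME2|BR1|rd1|wr0

reason(slot 3) = RD_PORT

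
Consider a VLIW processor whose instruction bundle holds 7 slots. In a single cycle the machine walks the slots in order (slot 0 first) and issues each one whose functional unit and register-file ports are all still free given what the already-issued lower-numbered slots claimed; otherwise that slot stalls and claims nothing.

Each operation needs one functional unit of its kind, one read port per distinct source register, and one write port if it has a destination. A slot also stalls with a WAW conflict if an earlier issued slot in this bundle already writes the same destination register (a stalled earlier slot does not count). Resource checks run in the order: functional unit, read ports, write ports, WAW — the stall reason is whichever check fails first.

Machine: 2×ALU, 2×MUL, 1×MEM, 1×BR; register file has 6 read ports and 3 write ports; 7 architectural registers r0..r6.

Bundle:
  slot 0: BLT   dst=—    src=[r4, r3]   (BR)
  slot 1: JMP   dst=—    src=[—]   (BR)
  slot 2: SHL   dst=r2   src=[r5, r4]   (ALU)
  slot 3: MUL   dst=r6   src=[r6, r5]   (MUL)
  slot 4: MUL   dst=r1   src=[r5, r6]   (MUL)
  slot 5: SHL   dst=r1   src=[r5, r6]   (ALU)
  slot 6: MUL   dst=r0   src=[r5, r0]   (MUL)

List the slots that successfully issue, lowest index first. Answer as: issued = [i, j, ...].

(0) want 1×BR +2rd +0wr — yes → AL2|MU2|ME1|BR0|rd4|wr3
(1) want 1×BR +0rd +0wr — FU → AL2|MU2|ME1|BR0|rd4|wr3
(2) want 1×ALU +2rd +1wr — yes → AL1|MU2|ME1|BR0|rd2|wr2
(3) want 1×MUL +2rd +1wr — yes → AL1|MU1|ME1|BR0|rd0|wr1
(4) want 1×MUL +2rd +1wr — RD_PORT → AL1|MU1|ME1|BR0|rd0|wr1
(5) want 1×ALU +2rd +1wr — RD_PORT → AL1|MU1|ME1|BR0|rd0|wr1
(6) want 1×MUL +2rd +1wr — RD_PORT → AL1|MU1|ME1|BR0|rd0|wr1

issued = [0, 2, 3]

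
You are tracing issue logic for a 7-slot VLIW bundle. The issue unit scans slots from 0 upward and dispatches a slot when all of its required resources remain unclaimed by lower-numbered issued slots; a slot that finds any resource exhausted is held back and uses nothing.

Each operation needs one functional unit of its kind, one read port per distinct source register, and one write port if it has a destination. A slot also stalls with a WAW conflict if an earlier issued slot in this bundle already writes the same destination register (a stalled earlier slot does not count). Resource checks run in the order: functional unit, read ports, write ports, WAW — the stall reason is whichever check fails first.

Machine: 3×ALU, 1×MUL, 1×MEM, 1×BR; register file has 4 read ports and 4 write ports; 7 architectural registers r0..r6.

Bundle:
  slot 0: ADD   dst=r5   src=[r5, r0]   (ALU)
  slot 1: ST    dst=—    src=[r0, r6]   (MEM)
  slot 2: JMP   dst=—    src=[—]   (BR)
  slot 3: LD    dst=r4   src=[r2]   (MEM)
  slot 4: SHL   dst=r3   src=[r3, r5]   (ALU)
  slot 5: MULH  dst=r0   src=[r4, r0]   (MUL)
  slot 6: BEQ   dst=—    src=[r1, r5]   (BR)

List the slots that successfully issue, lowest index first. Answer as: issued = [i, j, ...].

issued = [0, 1, 2]

[0] ALU needs rd=2 wr=1: ok; after: ALU=2 MUL=1 MEM=1 BR=1, R=2, W=3
[1] MEM needs rd=2 wr=0: ok; after: ALU=2 MUL=1 MEM=0 BR=1, R=0, W=3
[2] BR needs rd=0 wr=0: ok; after: ALU=2 MUL=1 MEM=0 BR=0, R=0, W=3
[3] MEM needs rd=1 wr=1: FU; after: ALU=2 MUL=1 MEM=0 BR=0, R=0, W=3
[4] ALU needs rd=2 wr=1: RD_PORT; after: ALU=2 MUL=1 MEM=0 BR=0, R=0, W=3
[5] MUL needs rd=2 wr=1: RD_PORT; after: ALU=2 MUL=1 MEM=0 BR=0, R=0, W=3
[6] BR needs rd=2 wr=0: FU; after: ALU=2 MUL=1 MEM=0 BR=0, R=0, W=3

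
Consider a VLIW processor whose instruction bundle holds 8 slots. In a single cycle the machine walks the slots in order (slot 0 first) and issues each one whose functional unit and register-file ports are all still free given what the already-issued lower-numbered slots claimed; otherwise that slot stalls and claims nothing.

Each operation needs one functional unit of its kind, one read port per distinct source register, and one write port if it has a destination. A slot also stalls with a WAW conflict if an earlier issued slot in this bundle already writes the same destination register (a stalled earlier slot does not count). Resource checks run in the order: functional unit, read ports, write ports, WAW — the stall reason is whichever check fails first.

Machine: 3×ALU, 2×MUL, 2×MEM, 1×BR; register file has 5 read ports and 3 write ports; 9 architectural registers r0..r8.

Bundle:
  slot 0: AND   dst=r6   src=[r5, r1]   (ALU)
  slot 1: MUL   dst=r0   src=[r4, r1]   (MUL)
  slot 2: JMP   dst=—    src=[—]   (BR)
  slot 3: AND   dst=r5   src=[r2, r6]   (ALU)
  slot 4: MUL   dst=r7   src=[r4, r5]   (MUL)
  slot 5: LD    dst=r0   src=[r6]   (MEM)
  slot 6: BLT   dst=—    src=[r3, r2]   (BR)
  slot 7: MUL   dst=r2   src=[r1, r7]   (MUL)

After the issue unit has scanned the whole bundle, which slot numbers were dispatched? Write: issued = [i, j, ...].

  0. ALU→r6 ⇒ go  {2A/2Mu/2Ld/1B | 3r 2w}
  1. MUL→r0 ⇒ go  {2A/1Mu/2Ld/1B | 1r 1w}
  2. BR ⇒ go  {2A/1Mu/2Ld/0B | 1r 1w}
  3. ALU→r5 ⇒ no(RD_PORT)  {2A/1Mu/2Ld/0B | 1r 1w}
  4. MUL→r7 ⇒ no(RD_PORT)  {2A/1Mu/2Ld/0B | 1r 1w}
  5. MEM→r0 ⇒ no(WAW)  {2A/1Mu/2Ld/0B | 1r 1w}
  6. BR ⇒ no(FU)  {2A/1Mu/2Ld/0B | 1r 1w}
  7. MUL→r2 ⇒ no(RD_PORT)  {2A/1Mu/2Ld/0B | 1r 1w}

issued = [0, 1, 2]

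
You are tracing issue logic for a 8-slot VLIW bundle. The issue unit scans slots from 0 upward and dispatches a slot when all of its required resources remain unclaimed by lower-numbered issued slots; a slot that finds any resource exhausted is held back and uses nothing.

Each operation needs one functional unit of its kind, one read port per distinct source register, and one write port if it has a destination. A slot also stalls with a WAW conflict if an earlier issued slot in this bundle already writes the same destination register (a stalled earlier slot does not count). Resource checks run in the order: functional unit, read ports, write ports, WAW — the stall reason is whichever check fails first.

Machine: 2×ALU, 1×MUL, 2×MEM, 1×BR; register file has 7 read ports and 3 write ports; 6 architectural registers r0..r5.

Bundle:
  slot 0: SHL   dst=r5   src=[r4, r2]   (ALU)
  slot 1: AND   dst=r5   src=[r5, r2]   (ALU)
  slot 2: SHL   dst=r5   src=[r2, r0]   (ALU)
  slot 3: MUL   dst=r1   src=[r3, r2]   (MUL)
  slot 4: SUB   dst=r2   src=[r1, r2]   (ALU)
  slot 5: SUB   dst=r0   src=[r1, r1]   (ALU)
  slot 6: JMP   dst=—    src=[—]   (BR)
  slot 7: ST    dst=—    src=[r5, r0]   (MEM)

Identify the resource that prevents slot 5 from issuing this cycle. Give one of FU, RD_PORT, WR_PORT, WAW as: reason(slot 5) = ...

reason(slot 5) = FU

slot 0 (ALU): ISSUE — free A1,Mu1,Ld2,B1 rp5 wp2
slot 1 (ALU): stall WAW — free A1,Mu1,Ld2,B1 rp5 wp2
slot 2 (ALU): stall WAW — free A1,Mu1,Ld2,B1 rp5 wp2
slot 3 (MUL): ISSUE — free A1,Mu0,Ld2,B1 rp3 wp1
slot 4 (ALU): ISSUE — free A0,Mu0,Ld2,B1 rp1 wp0
slot 5 (ALU): stall FU — free A0,Mu0,Ld2,B1 rp1 wp0
slot 6 (BR): ISSUE — free A0,Mu0,Ld2,B0 rp1 wp0
slot 7 (MEM): stall RD_PORT — free A0,Mu0,Ld2,B0 rp1 wp0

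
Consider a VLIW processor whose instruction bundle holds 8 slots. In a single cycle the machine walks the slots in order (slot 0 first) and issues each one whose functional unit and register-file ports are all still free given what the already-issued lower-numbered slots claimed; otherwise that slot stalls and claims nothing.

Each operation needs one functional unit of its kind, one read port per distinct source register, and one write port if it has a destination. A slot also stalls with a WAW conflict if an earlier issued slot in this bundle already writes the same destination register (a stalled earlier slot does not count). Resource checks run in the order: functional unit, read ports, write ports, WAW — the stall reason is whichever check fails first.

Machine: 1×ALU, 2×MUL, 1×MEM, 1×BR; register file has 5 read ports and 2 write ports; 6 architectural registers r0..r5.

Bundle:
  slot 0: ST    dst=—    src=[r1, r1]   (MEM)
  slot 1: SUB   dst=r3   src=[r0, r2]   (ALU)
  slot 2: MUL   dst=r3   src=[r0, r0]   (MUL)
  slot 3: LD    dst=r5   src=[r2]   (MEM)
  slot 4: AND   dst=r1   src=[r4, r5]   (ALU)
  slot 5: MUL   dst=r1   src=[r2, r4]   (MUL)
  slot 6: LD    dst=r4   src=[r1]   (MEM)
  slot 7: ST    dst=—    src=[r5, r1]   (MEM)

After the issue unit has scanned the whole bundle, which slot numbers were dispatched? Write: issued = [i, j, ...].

issued = [0, 1, 5]

#0 MEM src=r1,r1 dispatched  <A:1 Mu:2 Ld:0 B:1 rd:4 wr:2>
#1 ALU src=r0,r2 dispatched  <A:0 Mu:2 Ld:0 B:1 rd:2 wr:1>
#2 MUL src=r0,r0 held:WAW  <A:0 Mu:2 Ld:0 B:1 rd:2 wr:1>
#3 MEM src=r2 held:FU  <A:0 Mu:2 Ld:0 B:1 rd:2 wr:1>
#4 ALU src=r4,r5 held:FU  <A:0 Mu:2 Ld:0 B:1 rd:2 wr:1>
#5 MUL src=r2,r4 dispatched  <A:0 Mu:1 Ld:0 B:1 rd:0 wr:0>
#6 MEM src=r1 held:FU  <A:0 Mu:1 Ld:0 B:1 rd:0 wr:0>
#7 MEM src=r5,r1 held:FU  <A:0 Mu:1 Ld:0 B:1 rd:0 wr:0>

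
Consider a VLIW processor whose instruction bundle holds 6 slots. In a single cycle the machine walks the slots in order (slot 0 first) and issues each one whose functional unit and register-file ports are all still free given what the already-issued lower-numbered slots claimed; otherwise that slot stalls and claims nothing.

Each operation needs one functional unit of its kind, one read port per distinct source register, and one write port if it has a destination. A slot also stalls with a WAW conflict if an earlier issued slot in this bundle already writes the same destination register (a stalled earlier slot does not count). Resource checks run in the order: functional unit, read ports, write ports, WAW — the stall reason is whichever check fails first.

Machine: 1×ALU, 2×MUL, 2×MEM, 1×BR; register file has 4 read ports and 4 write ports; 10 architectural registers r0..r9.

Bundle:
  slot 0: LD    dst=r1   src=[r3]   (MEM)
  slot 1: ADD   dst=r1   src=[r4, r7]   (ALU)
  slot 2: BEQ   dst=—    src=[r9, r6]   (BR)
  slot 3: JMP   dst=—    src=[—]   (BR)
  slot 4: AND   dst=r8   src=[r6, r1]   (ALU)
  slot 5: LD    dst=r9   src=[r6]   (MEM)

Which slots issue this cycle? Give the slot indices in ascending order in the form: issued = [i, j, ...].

issued = [0, 2, 5]

[0] MEM needs rd=1 wr=1: ok; after: ALU=1 MUL=2 MEM=1 BR=1, R=3, W=3
[1] ALU needs rd=2 wr=1: WAW; after: ALU=1 MUL=2 MEM=1 BR=1, R=3, W=3
[2] BR needs rd=2 wr=0: ok; after: ALU=1 MUL=2 MEM=1 BR=0, R=1, W=3
[3] BR needs rd=0 wr=0: FU; after: ALU=1 MUL=2 MEM=1 BR=0, R=1, W=3
[4] ALU needs rd=2 wr=1: RD_PORT; after: ALU=1 MUL=2 MEM=1 BR=0, R=1, W=3
[5] MEM needs rd=1 wr=1: ok; after: ALU=1 MUL=2 MEM=0 BR=0, R=0, W=2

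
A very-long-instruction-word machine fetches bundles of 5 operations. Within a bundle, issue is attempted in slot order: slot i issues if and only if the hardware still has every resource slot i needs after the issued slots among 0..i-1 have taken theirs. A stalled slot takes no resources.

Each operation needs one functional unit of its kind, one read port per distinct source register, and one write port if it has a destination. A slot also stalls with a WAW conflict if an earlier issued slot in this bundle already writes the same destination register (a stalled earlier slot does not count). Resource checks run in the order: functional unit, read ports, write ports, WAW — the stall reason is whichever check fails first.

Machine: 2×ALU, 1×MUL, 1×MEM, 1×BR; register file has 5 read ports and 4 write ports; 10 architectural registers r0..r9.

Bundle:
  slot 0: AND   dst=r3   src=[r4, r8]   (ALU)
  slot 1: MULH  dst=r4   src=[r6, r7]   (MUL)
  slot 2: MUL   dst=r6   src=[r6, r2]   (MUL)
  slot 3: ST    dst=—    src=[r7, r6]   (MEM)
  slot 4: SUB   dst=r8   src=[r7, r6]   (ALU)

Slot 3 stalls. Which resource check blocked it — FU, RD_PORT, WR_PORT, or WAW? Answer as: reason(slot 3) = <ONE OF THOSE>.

(0) want 1×ALU +2rd +1wr — yes → AL1|MU1|ME1|BR1|rd3|wr3
(1) want 1×MUL +2rd +1wr — yes → AL1|MU0|ME1|BR1|rd1|wr2
(2) want 1×MUL +2rd +1wr — FU → AL1|MU0|ME1|BR1|rd1|wr2
(3) want 1×MEM +2rd +0wr — RD_PORT → AL1|MU0|ME1|BR1|rd1|wr2
(4) want 1×ALU +2rd +1wr — RD_PORT → AL1|MU0|ME1|BR1|rd1|wr2

reason(slot 3) = RD_PORT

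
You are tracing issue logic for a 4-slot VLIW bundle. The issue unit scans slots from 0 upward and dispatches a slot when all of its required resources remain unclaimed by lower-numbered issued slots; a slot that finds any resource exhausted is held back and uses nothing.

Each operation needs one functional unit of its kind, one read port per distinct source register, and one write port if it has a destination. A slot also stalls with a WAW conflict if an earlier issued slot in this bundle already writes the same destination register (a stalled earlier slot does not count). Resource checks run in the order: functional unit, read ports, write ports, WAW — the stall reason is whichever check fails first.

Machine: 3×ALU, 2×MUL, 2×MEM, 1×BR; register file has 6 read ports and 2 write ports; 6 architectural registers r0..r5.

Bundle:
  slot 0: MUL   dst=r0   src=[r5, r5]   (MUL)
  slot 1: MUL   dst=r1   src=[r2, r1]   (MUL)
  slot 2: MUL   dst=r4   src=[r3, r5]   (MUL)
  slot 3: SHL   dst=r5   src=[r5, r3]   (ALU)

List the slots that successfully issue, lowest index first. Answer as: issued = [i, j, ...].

issued = [0, 1]

  0. MUL→r0 ⇒ go  {3A/1Mu/2Ld/1B | 5r 1w}
  1. MUL→r1 ⇒ go  {3A/0Mu/2Ld/1B | 3r 0w}
  2. MUL→r4 ⇒ no(FU)  {3A/0Mu/2Ld/1B | 3r 0w}
  3. ALU→r5 ⇒ no(WR_PORT)  {3A/0Mu/2Ld/1B | 3r 0w}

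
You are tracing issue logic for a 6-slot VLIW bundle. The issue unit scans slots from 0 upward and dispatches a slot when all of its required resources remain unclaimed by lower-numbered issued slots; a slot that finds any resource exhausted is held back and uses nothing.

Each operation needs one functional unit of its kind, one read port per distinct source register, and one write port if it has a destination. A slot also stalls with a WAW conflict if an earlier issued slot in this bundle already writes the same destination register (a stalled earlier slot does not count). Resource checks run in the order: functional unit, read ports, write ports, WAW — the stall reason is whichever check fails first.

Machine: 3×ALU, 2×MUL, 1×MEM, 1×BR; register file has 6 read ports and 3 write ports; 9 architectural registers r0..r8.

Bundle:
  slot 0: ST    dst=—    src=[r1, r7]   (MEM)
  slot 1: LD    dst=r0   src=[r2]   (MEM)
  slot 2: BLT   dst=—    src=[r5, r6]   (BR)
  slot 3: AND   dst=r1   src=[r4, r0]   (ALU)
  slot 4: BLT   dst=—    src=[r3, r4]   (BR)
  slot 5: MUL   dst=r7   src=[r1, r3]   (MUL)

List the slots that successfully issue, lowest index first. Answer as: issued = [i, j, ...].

issued = [0, 2, 3]

slot 0 (MEM): ISSUE — free A3,Mu2,Ld0,B1 rp4 wp3
slot 1 (MEM): stall FU — free A3,Mu2,Ld0,B1 rp4 wp3
slot 2 (BR): ISSUE — free A3,Mu2,Ld0,B0 rp2 wp3
slot 3 (ALU): ISSUE — free A2,Mu2,Ld0,B0 rp0 wp2
slot 4 (BR): stall FU — free A2,Mu2,Ld0,B0 rp0 wp2
slot 5 (MUL): stall RD_PORT — free A2,Mu2,Ld0,B0 rp0 wp2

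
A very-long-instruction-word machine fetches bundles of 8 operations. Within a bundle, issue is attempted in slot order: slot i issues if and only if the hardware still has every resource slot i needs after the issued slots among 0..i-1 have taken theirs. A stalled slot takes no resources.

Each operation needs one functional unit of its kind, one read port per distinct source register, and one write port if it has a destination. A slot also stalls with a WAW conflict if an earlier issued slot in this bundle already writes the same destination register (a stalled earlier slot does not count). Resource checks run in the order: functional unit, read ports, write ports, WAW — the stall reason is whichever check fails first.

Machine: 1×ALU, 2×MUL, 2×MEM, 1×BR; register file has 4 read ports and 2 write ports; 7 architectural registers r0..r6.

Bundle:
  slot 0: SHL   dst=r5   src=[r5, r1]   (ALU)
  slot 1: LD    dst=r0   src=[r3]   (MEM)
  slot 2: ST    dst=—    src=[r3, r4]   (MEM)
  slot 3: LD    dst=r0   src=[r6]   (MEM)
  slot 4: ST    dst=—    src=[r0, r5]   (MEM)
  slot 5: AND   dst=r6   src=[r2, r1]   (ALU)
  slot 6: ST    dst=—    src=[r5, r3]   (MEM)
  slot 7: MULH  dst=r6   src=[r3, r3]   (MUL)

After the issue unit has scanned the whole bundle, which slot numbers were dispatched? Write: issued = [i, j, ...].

issued = [0, 1]

[0] ALU needs rd=2 wr=1: ok; after: ALU=0 MUL=2 MEM=2 BR=1, R=2, W=1
[1] MEM needs rd=1 wr=1: ok; after: ALU=0 MUL=2 MEM=1 BR=1, R=1, W=0
[2] MEM needs rd=2 wr=0: RD_PORT; after: ALU=0 MUL=2 MEM=1 BR=1, R=1, W=0
[3] MEM needs rd=1 wr=1: WR_PORT; after: ALU=0 MUL=2 MEM=1 BR=1, R=1, W=0
[4] MEM needs rd=2 wr=0: RD_PORT; after: ALU=0 MUL=2 MEM=1 BR=1, R=1, W=0
[5] ALU needs rd=2 wr=1: FU; after: ALU=0 MUL=2 MEM=1 BR=1, R=1, W=0
[6] MEM needs rd=2 wr=0: RD_PORT; after: ALU=0 MUL=2 MEM=1 BR=1, R=1, W=0
[7] MUL needs rd=1 wr=1: WR_PORT; after: ALU=0 MUL=2 MEM=1 BR=1, R=1, W=0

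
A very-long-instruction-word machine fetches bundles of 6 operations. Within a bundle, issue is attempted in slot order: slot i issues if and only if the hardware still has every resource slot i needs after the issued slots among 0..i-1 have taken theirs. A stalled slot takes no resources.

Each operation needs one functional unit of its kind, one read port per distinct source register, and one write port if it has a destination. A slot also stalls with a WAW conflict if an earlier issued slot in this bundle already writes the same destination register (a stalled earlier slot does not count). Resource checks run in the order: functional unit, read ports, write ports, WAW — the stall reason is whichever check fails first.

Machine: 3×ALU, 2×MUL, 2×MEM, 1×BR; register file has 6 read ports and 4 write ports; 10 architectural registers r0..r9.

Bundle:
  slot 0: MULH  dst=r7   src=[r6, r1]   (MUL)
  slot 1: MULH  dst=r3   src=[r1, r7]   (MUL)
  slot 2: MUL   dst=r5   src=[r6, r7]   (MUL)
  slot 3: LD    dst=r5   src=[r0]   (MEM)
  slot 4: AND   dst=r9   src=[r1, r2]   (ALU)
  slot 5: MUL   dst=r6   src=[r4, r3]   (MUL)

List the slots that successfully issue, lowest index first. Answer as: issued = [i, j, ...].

  0. MUL→r7 ⇒ go  {3A/1Mu/2Ld/1B | 4r 3w}
  1. MUL→r3 ⇒ go  {3A/0Mu/2Ld/1B | 2r 2w}
  2. MUL→r5 ⇒ no(FU)  {3A/0Mu/2Ld/1B | 2r 2w}
  3. MEM→r5 ⇒ go  {3A/0Mu/1Ld/1B | 1r 1w}
  4. ALU→r9 ⇒ no(RD_PORT)  {3A/0Mu/1Ld/1B | 1r 1w}
  5. MUL→r6 ⇒ no(FU)  {3A/0Mu/1Ld/1B | 1r 1w}

issued = [0, 1, 3]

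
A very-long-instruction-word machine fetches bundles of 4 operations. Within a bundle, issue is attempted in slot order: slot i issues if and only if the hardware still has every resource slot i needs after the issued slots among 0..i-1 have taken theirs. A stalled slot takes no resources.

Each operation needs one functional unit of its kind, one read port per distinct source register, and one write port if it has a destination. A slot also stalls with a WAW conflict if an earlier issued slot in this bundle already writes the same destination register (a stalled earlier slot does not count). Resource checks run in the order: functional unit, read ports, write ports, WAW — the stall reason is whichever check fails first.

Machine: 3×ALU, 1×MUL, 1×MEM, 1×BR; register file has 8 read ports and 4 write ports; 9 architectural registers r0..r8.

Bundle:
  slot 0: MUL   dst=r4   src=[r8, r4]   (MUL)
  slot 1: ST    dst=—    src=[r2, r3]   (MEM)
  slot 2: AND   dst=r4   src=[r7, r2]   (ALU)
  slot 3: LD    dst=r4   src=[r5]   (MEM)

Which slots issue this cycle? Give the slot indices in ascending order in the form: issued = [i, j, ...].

[0] MUL needs rd=2 wr=1: ok; after: ALU=3 MUL=0 MEM=1 BR=1, R=6, W=3
[1] MEM needs rd=2 wr=0: ok; after: ALU=3 MUL=0 MEM=0 BR=1, R=4, W=3
[2] ALU needs rd=2 wr=1: WAW; after: ALU=3 MUL=0 MEM=0 BR=1, R=4, W=3
[3] MEM needs rd=1 wr=1: FU; after: ALU=3 MUL=0 MEM=0 BR=1, R=4, W=3

issued = [0, 1]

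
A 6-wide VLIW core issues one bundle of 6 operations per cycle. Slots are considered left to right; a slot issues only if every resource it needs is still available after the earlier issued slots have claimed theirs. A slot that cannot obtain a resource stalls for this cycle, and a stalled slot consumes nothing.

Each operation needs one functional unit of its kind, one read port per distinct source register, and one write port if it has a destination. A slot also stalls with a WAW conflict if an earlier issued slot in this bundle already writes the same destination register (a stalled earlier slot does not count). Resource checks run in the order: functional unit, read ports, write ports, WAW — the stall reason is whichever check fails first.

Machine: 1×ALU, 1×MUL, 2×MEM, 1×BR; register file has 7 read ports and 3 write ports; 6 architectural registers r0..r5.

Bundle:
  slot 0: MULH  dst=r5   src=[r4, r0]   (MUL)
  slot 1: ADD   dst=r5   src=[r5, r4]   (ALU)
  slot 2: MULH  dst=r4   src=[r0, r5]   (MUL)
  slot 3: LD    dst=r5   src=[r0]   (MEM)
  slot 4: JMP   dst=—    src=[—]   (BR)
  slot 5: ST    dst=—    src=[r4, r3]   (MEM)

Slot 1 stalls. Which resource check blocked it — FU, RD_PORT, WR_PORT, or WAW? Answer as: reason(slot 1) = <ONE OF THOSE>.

reason(slot 1) = WAW

  0. MUL→r5 ⇒ go  {1A/0Mu/2Ld/1B | 5r 2w}
  1. ALU→r5 ⇒ no(WAW)  {1A/0Mu/2Ld/1B | 5r 2w}
  2. MUL→r4 ⇒ no(FU)  {1A/0Mu/2Ld/1B | 5r 2w}
  3. MEM→r5 ⇒ no(WAW)  {1A/0Mu/2Ld/1B | 5r 2w}
  4. BR ⇒ go  {1A/0Mu/2Ld/0B | 5r 2w}
  5. MEM ⇒ go  {1A/0Mu/1Ld/0B | 3r 2w}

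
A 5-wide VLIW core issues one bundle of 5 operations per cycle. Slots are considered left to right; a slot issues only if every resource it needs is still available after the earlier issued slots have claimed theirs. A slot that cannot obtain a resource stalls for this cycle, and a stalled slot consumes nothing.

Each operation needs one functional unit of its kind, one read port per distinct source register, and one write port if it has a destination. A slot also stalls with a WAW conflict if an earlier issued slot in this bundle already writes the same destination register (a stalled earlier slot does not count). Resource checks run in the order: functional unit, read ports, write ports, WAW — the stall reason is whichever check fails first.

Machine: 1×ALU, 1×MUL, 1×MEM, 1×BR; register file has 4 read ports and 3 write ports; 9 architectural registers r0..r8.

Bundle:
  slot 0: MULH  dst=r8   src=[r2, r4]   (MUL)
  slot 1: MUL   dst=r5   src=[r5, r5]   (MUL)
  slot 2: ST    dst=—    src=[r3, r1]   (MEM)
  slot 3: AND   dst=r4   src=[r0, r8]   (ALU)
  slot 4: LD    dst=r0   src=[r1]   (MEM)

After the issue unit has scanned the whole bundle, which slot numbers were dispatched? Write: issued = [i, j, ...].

(0) want 1×MUL +2rd +1wr — yes → AL1|MU0|ME1|BR1|rd2|wr2
(1) want 1×MUL +1rd +1wr — FU → AL1|MU0|ME1|BR1|rd2|wr2
(2) want 1×MEM +2rd +0wr — yes → AL1|MU0|ME0|BR1|rd0|wr2
(3) want 1×ALU +2rd +1wr — RD_PORT → AL1|MU0|ME0|BR1|rd0|wr2
(4) want 1×MEM +1rd +1wr — FU → AL1|MU0|ME0|BR1|rd0|wr2

issued = [0, 2]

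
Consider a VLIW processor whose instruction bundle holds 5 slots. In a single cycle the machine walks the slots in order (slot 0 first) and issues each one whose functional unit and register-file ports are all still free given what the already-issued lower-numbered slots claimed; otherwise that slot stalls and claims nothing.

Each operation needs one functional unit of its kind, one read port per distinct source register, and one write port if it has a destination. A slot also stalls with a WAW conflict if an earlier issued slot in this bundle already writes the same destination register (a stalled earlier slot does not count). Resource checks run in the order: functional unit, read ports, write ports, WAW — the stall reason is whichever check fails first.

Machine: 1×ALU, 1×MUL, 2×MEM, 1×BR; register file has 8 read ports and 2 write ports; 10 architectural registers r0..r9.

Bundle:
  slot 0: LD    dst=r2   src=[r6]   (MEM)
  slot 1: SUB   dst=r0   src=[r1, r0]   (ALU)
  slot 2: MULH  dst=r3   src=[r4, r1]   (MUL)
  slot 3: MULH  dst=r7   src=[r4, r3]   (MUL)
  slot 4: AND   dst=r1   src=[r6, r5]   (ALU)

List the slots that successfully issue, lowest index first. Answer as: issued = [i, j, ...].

(0) want 1×MEM +1rd +1wr — yes → AL1|MU1|ME1|BR1|rd7|wr1
(1) want 1×ALU +2rd +1wr — yes → AL0|MU1|ME1|BR1|rd5|wr0
(2) want 1×MUL +2rd +1wr — WR_PORT → AL0|MU1|ME1|BR1|rd5|wr0
(3) want 1×MUL +2rd +1wr — WR_PORT → AL0|MU1|ME1|BR1|rd5|wr0
(4) want 1×ALU +2rd +1wr — FU → AL0|MU1|ME1|BR1|rd5|wr0

issued = [0, 1]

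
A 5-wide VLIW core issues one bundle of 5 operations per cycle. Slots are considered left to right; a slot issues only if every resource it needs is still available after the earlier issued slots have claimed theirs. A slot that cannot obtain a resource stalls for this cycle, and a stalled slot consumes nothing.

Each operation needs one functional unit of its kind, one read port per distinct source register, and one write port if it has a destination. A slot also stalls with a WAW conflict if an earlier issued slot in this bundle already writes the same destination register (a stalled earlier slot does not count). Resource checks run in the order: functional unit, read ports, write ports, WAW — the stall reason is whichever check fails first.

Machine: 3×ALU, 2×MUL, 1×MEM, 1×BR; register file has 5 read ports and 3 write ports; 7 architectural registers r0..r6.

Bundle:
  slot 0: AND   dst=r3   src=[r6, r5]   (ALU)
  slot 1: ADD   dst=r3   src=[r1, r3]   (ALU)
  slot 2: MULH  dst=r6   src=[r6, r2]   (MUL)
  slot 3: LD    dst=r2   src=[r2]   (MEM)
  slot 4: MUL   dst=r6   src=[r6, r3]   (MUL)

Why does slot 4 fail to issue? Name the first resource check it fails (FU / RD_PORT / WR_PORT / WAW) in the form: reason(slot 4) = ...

reason(slot 4) = RD_PORT

slot 0 (ALU): ISSUE — free A2,Mu2,Ld1,B1 rp3 wp2
slot 1 (ALU): stall WAW — free A2,Mu2,Ld1,B1 rp3 wp2
slot 2 (MUL): ISSUE — free A2,Mu1,Ld1,B1 rp1 wp1
slot 3 (MEM): ISSUE — free A2,Mu1,Ld0,B1 rp0 wp0
slot 4 (MUL): stall RD_PORT — free A2,Mu1,Ld0,B1 rp0 wp0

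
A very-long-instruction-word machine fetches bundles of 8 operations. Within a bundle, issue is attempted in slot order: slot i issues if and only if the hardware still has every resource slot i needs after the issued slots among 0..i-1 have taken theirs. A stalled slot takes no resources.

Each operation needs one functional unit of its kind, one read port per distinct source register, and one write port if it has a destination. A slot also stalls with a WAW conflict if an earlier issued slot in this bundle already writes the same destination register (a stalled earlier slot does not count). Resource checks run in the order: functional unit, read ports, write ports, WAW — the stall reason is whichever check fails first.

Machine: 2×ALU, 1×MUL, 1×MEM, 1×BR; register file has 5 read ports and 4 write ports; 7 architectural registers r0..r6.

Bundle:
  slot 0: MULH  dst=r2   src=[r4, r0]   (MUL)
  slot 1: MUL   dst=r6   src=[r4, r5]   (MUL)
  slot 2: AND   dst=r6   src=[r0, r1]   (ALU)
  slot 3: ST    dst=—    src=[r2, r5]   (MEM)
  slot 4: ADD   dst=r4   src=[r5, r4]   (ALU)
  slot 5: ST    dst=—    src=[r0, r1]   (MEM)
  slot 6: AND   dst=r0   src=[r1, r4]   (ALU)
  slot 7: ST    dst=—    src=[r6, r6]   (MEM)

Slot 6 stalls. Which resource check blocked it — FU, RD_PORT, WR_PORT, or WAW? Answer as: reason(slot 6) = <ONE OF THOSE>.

  0. MUL→r2 ⇒ go  {2A/0Mu/1Ld/1B | 3r 3w}
  1. MUL→r6 ⇒ no(FU)  {2A/0Mu/1Ld/1B | 3r 3w}
  2. ALU→r6 ⇒ go  {1A/0Mu/1Ld/1B | 1r 2w}
  3. MEM ⇒ no(RD_PORT)  {1A/0Mu/1Ld/1B | 1r 2w}
  4. ALU→r4 ⇒ no(RD_PORT)  {1A/0Mu/1Ld/1B | 1r 2w}
  5. MEM ⇒ no(RD_PORT)  {1A/0Mu/1Ld/1B | 1r 2w}
  6. ALU→r0 ⇒ no(RD_PORT)  {1A/0Mu/1Ld/1B | 1r 2w}
  7. MEM ⇒ go  {1A/0Mu/0Ld/1B | 0r 2w}

reason(slot 6) = RD_PORT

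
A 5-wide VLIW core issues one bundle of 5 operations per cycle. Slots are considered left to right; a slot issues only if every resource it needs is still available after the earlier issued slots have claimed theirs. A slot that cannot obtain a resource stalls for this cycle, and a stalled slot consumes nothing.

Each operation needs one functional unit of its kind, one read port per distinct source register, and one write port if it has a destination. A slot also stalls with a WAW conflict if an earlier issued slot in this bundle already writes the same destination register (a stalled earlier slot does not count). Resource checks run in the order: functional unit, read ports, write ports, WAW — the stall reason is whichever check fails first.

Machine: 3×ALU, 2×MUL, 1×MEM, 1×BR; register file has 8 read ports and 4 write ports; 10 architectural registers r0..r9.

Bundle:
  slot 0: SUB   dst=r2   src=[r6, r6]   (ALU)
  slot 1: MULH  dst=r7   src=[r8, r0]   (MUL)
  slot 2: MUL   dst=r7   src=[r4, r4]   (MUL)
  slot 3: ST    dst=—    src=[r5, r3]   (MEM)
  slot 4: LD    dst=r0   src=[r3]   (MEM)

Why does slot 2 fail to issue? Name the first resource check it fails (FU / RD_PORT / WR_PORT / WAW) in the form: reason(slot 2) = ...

reason(slot 2) = WAW

slot 0 (ALU): ISSUE — free A2,Mu2,Ld1,B1 rp7 wp3
slot 1 (MUL): ISSUE — free A2,Mu1,Ld1,B1 rp5 wp2
slot 2 (MUL): stall WAW — free A2,Mu1,Ld1,B1 rp5 wp2
slot 3 (MEM): ISSUE — free A2,Mu1,Ld0,B1 rp3 wp2
slot 4 (MEM): stall FU — free A2,Mu1,Ld0,B1 rp3 wp2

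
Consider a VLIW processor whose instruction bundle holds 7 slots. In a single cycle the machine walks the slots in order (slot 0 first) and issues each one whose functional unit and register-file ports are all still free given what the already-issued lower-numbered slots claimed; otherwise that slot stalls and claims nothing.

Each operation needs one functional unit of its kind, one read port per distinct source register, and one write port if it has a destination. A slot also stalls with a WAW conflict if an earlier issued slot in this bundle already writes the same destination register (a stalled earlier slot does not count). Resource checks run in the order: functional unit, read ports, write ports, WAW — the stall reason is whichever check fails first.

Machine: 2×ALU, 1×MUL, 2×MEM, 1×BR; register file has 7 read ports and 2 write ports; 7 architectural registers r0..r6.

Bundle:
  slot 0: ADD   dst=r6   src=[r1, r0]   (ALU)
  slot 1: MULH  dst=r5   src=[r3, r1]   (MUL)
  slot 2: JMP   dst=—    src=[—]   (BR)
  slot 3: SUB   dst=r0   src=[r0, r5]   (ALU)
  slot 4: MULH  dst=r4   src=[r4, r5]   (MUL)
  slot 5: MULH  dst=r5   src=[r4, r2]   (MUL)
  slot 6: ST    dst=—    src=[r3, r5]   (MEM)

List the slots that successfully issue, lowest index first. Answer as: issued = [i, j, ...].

issued = [0, 1, 2, 6]

(0) want 1×ALU +2rd +1wr — yes → AL1|MU1|ME2|BR1|rd5|wr1
(1) want 1×MUL +2rd +1wr — yes → AL1|MU0|ME2|BR1|rd3|wr0
(2) want 1×BR +0rd +0wr — yes → AL1|MU0|ME2|BR0|rd3|wr0
(3) want 1×ALU +2rd +1wr — WR_PORT → AL1|MU0|ME2|BR0|rd3|wr0
(4) want 1×MUL +2rd +1wr — FU → AL1|MU0|ME2|BR0|rd3|wr0
(5) want 1×MUL +2rd +1wr — FU → AL1|MU0|ME2|BR0|rd3|wr0
(6) want 1×MEM +2rd +0wr — yes → AL1|MU0|ME1|BR0|rd1|wr0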